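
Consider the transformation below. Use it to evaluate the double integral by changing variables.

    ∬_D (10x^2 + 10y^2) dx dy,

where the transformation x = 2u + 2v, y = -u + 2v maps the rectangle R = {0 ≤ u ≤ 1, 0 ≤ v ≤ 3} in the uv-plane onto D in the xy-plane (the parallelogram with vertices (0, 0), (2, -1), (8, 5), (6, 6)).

Compute the Jacobian determinant of (x, y) with respect to (u, v):

    ∂(x,y)/∂(u,v) = | 2  2 | = (2)(2) - (2)(-1) = 6.
                   | -1  2 |

Its absolute value is |J| = 6 (the area scaling factor).

Substituting x = 2u + 2v, y = -u + 2v into the integrand,

    10x^2 + 10y^2 → 50u^2 + 40u v + 80v^2,

so the integral becomes

    ∬_R (50u^2 + 40u v + 80v^2) · |J| du dv = ∫_0^1 ∫_0^3 (300u^2 + 240u v + 480v^2) dv du.

Inner (v): 900u^2 + 1080u + 4320.
Outer (u): 5160.

Therefore ∬_D (10x^2 + 10y^2) dx dy = 5160.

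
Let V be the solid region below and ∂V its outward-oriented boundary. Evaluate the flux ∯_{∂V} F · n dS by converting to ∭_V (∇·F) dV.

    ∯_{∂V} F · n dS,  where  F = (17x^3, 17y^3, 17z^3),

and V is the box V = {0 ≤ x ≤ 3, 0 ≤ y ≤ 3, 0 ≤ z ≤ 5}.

By the divergence theorem,

    ∯_{∂V} F · n dS = ∭_V (∇ · F) dV.

Compute the divergence:
    ∇ · F = ∂F_x/∂x + ∂F_y/∂y + ∂F_z/∂z = 51x^2 + 51y^2 + 51z^2.

V is a rectangular box, so dV = dx dy dz with 0 ≤ x ≤ 3, 0 ≤ y ≤ 3, 0 ≤ z ≤ 5.

Integrate (51x^2 + 51y^2 + 51z^2) over V as an iterated integral:

    ∭_V (∇·F) dV = ∫_0^{3} ∫_0^{3} ∫_0^{5} (51x^2 + 51y^2 + 51z^2) dz dy dx.

Inner (z from 0 to 5): 255x^2 + 255y^2 + 2125.
Middle (y from 0 to 3): 765x^2 + 8670.
Outer (x from 0 to 3): 32895.

Therefore ∯_{∂V} F · n dS = 32895.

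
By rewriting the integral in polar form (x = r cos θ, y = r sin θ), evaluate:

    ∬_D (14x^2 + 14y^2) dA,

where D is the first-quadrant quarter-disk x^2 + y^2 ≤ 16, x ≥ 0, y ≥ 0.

The region D is 0 ≤ r ≤ 4, 0 ≤ θ ≤ π/2 in polar coordinates, where x = r cos(θ), y = r sin(θ), and dA = r dr dθ.

Under the substitution, the integrand becomes 14r^2, so

    ∬_D (14x^2 + 14y^2) dA = ∫_{0}^{π/2} ∫_{0}^{4} (14r^2) · r dr dθ.

Inner integral (in r): ∫_{0}^{4} (14r^2) · r dr = 896.

Outer integral (in θ): ∫_{0}^{π/2} (896) dθ = 448π.

Therefore ∬_D (14x^2 + 14y^2) dA = 448π.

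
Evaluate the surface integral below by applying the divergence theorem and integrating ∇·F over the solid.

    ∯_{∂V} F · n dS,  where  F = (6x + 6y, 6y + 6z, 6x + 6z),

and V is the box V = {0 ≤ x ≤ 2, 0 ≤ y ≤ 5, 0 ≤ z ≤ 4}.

By the divergence theorem,

    ∯_{∂V} F · n dS = ∭_V (∇ · F) dV.

Compute the divergence:
    ∇ · F = ∂F_x/∂x + ∂F_y/∂y + ∂F_z/∂z = 6 + 6 + 6 = 18.

V is a rectangular box, so dV = dx dy dz with 0 ≤ x ≤ 2, 0 ≤ y ≤ 5, 0 ≤ z ≤ 4.

Integrate (18) over V as an iterated integral:

    ∭_V (∇·F) dV = ∫_0^{2} ∫_0^{5} ∫_0^{4} (18) dz dy dx.

Inner (z from 0 to 4): 72.
Middle (y from 0 to 5): 360.
Outer (x from 0 to 2): 720.

Therefore ∯_{∂V} F · n dS = 720.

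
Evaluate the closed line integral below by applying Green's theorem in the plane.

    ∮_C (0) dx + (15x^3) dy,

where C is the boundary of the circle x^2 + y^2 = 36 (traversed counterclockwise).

Green's theorem converts the closed line integral into a double integral over the enclosed region D:

    ∮_C P dx + Q dy = ∬_D (∂Q/∂x - ∂P/∂y) dA.

Here P = 0, Q = 15x^3, so

    ∂Q/∂x = 45x^2,    ∂P/∂y = 0,
    ∂Q/∂x - ∂P/∂y = 45x^2.

D is the region x^2 + y^2 ≤ 36. Evaluating the double integral:

In polar coordinates (x = r cos θ, y = r sin θ, dA = r dr dθ) the integrand becomes 45r^2cos(θ)^2, so

    ∬_D (45x^2) dA = ∫_0^{2π} ∫_0^{6} (45r^2cos(θ)^2) · r dr dθ.

Inner (r from 0 to 6): 14580cos(θ)^2.
Outer (θ from 0 to 2π): 14580π.

Therefore ∮_C P dx + Q dy = 14580π.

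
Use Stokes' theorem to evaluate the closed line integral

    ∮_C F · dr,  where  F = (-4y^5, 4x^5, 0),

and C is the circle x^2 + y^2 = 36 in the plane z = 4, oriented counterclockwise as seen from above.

Let S be the flat disk x^2 + y^2 ≤ 36 in the plane z = 4, with upward unit normal n̂ = ẑ. By Stokes' theorem,

    ∮_C F · dr = ∬_S (∇ × F) · n̂ dS = ∬_D (curl F)_z dA,

where D is the disk x^2 + y^2 ≤ 36.

Compute the curl of F = (-4y^5, 4x^5, 0):
    (∇ × F)_x = ∂F_z/∂y - ∂F_y/∂z = 0,
    (∇ × F)_y = ∂F_x/∂z - ∂F_z/∂x = 0,
    (∇ × F)_z = ∂F_y/∂x - ∂F_x/∂y = 20x^4 + 20y^4.

On z = 4, (curl F)_z = 20x^4 + 20y^4.

Convert to polar (x = r cos θ, y = r sin θ, dA = r dr dθ); the integrand becomes 20r^4(sin(θ)^4 + cos(θ)^4), so

    ∬_D (curl F)_z dA = ∫_0^{2π} ∫_0^{6} (20r^4(sin(θ)^4 + cos(θ)^4)) · r dr dθ.

Inner (r from 0 to 6): 155520sin(θ)^4 + 155520cos(θ)^4.
Outer (θ from 0 to 2π): 233280π.

Therefore ∮_C F · dr = 233280π.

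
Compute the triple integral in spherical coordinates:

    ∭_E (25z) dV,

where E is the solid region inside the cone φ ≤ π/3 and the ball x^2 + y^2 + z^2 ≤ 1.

In spherical coordinates, x = ρ sin(φ) cos(θ), y = ρ sin(φ) sin(θ), z = ρ cos(φ), and dV = ρ^2 sin(φ) dρ dφ dθ.

The integrand becomes 25ρ cos(φ), so

    ∭_E (25z) dV = ∫_{0}^{2π} ∫_{0}^{π/3} ∫_{0}^{1} (25ρ cos(φ)) · ρ^2 sin(φ) dρ dφ dθ.

Inner (ρ): 25sin(2φ)/8.
Middle (φ): 75/32.
Outer (θ): 75π/16.

Therefore the triple integral equals 75π/16.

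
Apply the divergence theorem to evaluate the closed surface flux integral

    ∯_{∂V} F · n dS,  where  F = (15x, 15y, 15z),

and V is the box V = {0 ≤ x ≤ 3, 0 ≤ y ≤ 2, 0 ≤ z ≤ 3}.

By the divergence theorem,

    ∯_{∂V} F · n dS = ∭_V (∇ · F) dV.

Compute the divergence:
    ∇ · F = ∂F_x/∂x + ∂F_y/∂y + ∂F_z/∂z = 15 + 15 + 15 = 45.

V is a rectangular box, so dV = dx dy dz with 0 ≤ x ≤ 3, 0 ≤ y ≤ 2, 0 ≤ z ≤ 3.

Integrate (45) over V as an iterated integral:

    ∭_V (∇·F) dV = ∫_0^{3} ∫_0^{2} ∫_0^{3} (45) dz dy dx.

Inner (z from 0 to 3): 135.
Middle (y from 0 to 2): 270.
Outer (x from 0 to 3): 810.

Therefore ∯_{∂V} F · n dS = 810.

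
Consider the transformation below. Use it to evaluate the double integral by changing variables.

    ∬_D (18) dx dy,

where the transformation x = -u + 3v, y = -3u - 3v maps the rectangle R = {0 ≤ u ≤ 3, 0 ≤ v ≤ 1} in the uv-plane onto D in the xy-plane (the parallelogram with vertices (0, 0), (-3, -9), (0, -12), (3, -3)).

Compute the Jacobian determinant of (x, y) with respect to (u, v):

    ∂(x,y)/∂(u,v) = | -1  3 | = (-1)(-3) - (3)(-3) = 12.
                   | -3  -3 |

Its absolute value is |J| = 12 (the area scaling factor).

Substituting x = -u + 3v, y = -3u - 3v into the integrand,

    18 → 18,

so the integral becomes

    ∬_R (18) · |J| du dv = ∫_0^3 ∫_0^1 (216) dv du.

Inner (v): 216.
Outer (u): 648.

Therefore ∬_D (18) dx dy = 648.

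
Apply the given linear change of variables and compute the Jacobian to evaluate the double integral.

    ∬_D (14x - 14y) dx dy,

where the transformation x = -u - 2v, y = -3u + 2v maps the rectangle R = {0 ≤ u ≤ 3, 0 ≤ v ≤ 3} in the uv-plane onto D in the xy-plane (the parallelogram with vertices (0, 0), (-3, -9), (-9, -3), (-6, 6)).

Compute the Jacobian determinant of (x, y) with respect to (u, v):

    ∂(x,y)/∂(u,v) = | -1  -2 | = (-1)(2) - (-2)(-3) = -8.
                   | -3  2 |

Its absolute value is |J| = 8 (the area scaling factor).

Substituting x = -u - 2v, y = -3u + 2v into the integrand,

    14x - 14y → 28u - 56v,

so the integral becomes

    ∬_R (28u - 56v) · |J| du dv = ∫_0^3 ∫_0^3 (224u - 448v) dv du.

Inner (v): 672u - 2016.
Outer (u): -3024.

Therefore ∬_D (14x - 14y) dx dy = -3024.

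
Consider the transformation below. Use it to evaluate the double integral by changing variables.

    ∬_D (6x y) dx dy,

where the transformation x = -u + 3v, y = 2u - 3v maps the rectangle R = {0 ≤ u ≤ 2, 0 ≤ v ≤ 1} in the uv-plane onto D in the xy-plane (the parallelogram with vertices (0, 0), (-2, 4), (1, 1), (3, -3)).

Compute the Jacobian determinant of (x, y) with respect to (u, v):

    ∂(x,y)/∂(u,v) = | -1  3 | = (-1)(-3) - (3)(2) = -3.
                   | 2  -3 |

Its absolute value is |J| = 3 (the area scaling factor).

Substituting x = -u + 3v, y = 2u - 3v into the integrand,

    6x y → -12u^2 + 54u v - 54v^2,

so the integral becomes

    ∬_R (-12u^2 + 54u v - 54v^2) · |J| du dv = ∫_0^2 ∫_0^1 (-36u^2 + 162u v - 162v^2) dv du.

Inner (v): -36u^2 + 81u - 54.
Outer (u): -42.

Therefore ∬_D (6x y) dx dy = -42.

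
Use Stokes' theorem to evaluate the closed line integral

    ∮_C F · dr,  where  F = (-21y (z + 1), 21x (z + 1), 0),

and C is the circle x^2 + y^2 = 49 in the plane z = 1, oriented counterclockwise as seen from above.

Let S be the flat disk x^2 + y^2 ≤ 49 in the plane z = 1, with upward unit normal n̂ = ẑ. By Stokes' theorem,

    ∮_C F · dr = ∬_S (∇ × F) · n̂ dS = ∬_D (curl F)_z dA,

where D is the disk x^2 + y^2 ≤ 49.

Compute the curl of F = (-21y (z + 1), 21x (z + 1), 0):
    (∇ × F)_x = ∂F_z/∂y - ∂F_y/∂z = -21x,
    (∇ × F)_y = ∂F_x/∂z - ∂F_z/∂x = -21y,
    (∇ × F)_z = ∂F_y/∂x - ∂F_x/∂y = 42z + 42.

On z = 1, (curl F)_z = 84.

Convert to polar (x = r cos θ, y = r sin θ, dA = r dr dθ); the integrand becomes 84, so

    ∬_D (curl F)_z dA = ∫_0^{2π} ∫_0^{7} (84) · r dr dθ.

Inner (r from 0 to 7): 2058.
Outer (θ from 0 to 2π): 4116π.

Therefore ∮_C F · dr = 4116π.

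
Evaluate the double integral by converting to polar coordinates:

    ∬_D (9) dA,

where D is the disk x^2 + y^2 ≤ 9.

The region D is 0 ≤ r ≤ 3, 0 ≤ θ ≤ 2π in polar coordinates, where x = r cos(θ), y = r sin(θ), and dA = r dr dθ.

Under the substitution, the integrand becomes 9, so

    ∬_D (9) dA = ∫_{0}^{2π} ∫_{0}^{3} (9) · r dr dθ.

Inner integral (in r): ∫_{0}^{3} (9) · r dr = 81/2.

Outer integral (in θ): ∫_{0}^{2π} (81/2) dθ = 81π.

Therefore ∬_D (9) dA = 81π.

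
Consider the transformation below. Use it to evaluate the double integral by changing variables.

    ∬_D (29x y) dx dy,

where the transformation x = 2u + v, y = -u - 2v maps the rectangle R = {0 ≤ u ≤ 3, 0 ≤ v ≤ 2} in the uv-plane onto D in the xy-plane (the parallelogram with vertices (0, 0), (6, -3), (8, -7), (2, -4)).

Compute the Jacobian determinant of (x, y) with respect to (u, v):

    ∂(x,y)/∂(u,v) = | 2  1 | = (2)(-2) - (1)(-1) = -3.
                   | -1  -2 |

Its absolute value is |J| = 3 (the area scaling factor).

Substituting x = 2u + v, y = -u - 2v into the integrand,

    29x y → -58u^2 - 145u v - 58v^2,

so the integral becomes

    ∬_R (-58u^2 - 145u v - 58v^2) · |J| du dv = ∫_0^3 ∫_0^2 (-174u^2 - 435u v - 174v^2) dv du.

Inner (v): -348u^2 - 870u - 464.
Outer (u): -8439.

Therefore ∬_D (29x y) dx dy = -8439.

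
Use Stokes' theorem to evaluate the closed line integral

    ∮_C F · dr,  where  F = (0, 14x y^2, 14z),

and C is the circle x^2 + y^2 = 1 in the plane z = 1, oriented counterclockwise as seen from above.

Let S be the flat disk x^2 + y^2 ≤ 1 in the plane z = 1, with upward unit normal n̂ = ẑ. By Stokes' theorem,

    ∮_C F · dr = ∬_S (∇ × F) · n̂ dS = ∬_D (curl F)_z dA,

where D is the disk x^2 + y^2 ≤ 1.

Compute the curl of F = (0, 14x y^2, 14z):
    (∇ × F)_x = ∂F_z/∂y - ∂F_y/∂z = 0,
    (∇ × F)_y = ∂F_x/∂z - ∂F_z/∂x = 0,
    (∇ × F)_z = ∂F_y/∂x - ∂F_x/∂y = 14y^2.

On z = 1, (curl F)_z = 14y^2.

Convert to polar (x = r cos θ, y = r sin θ, dA = r dr dθ); the integrand becomes 14r^2sin(θ)^2, so

    ∬_D (curl F)_z dA = ∫_0^{2π} ∫_0^{1} (14r^2sin(θ)^2) · r dr dθ.

Inner (r from 0 to 1): 7sin(θ)^2/2.
Outer (θ from 0 to 2π): 7π/2.

Therefore ∮_C F · dr = 7π/2.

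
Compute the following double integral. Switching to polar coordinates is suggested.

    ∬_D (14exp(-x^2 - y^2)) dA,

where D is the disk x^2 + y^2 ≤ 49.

The region D is 0 ≤ r ≤ 7, 0 ≤ θ ≤ 2π in polar coordinates, where x = r cos(θ), y = r sin(θ), and dA = r dr dθ.

Under the substitution, the integrand becomes 14exp(-r^2), so

    ∬_D (14exp(-x^2 - y^2)) dA = ∫_{0}^{2π} ∫_{0}^{7} (14exp(-r^2)) · r dr dθ.

Inner integral (in r): ∫_{0}^{7} (14exp(-r^2)) · r dr = 7 - 7exp(-49).

Outer integral (in θ): ∫_{0}^{2π} (7 - 7exp(-49)) dθ = -14π exp(-49) + 14π.

Therefore ∬_D (14exp(-x^2 - y^2)) dA = -14π exp(-49) + 14π.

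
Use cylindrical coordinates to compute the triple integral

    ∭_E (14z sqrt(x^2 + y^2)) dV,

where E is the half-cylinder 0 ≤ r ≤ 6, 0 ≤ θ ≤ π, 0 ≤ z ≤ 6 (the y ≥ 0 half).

In cylindrical coordinates, x = r cos(θ), y = r sin(θ), z = z, and dV = r dr dθ dz.

The integrand becomes 14r z, so

    ∭_E (14z sqrt(x^2 + y^2)) dV = ∫_{0}^{π} ∫_{0}^{6} ∫_{0}^{6} (14r z) · r dz dr dθ.

Inner (z): 252r^2.
Middle (r from 0 to 6): 18144.
Outer (θ): 18144π.

Therefore the triple integral equals 18144π.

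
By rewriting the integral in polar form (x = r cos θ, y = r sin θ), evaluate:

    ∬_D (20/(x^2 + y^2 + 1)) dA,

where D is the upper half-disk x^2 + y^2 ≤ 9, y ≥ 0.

The region D is 0 ≤ r ≤ 3, 0 ≤ θ ≤ π in polar coordinates, where x = r cos(θ), y = r sin(θ), and dA = r dr dθ.

Under the substitution, the integrand becomes 20/(r^2 + 1), so

    ∬_D (20/(x^2 + y^2 + 1)) dA = ∫_{0}^{π} ∫_{0}^{3} (20/(r^2 + 1)) · r dr dθ.

Inner integral (in r): ∫_{0}^{3} (20/(r^2 + 1)) · r dr = log(10000000000).

Outer integral (in θ): ∫_{0}^{π} (log(10000000000)) dθ = log(10000000000^π).

Therefore ∬_D (20/(x^2 + y^2 + 1)) dA = log(10000000000^π).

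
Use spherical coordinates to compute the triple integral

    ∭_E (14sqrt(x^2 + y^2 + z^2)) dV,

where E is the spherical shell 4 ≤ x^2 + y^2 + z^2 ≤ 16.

In spherical coordinates, x = ρ sin(φ) cos(θ), y = ρ sin(φ) sin(θ), z = ρ cos(φ), and dV = ρ^2 sin(φ) dρ dφ dθ.

The integrand becomes 14ρ, so

    ∭_E (14sqrt(x^2 + y^2 + z^2)) dV = ∫_{0}^{2π} ∫_{0}^{π} ∫_{2}^{4} (14ρ) · ρ^2 sin(φ) dρ dφ dθ.

Inner (ρ): 840sin(φ).
Middle (φ): 1680.
Outer (θ): 3360π.

Therefore the triple integral equals 3360π.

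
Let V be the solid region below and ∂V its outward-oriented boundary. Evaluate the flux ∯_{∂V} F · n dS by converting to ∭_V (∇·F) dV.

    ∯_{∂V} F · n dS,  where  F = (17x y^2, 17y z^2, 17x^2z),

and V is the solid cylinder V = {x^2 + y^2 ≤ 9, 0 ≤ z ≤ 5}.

By the divergence theorem,

    ∯_{∂V} F · n dS = ∭_V (∇ · F) dV.

Compute the divergence:
    ∇ · F = ∂F_x/∂x + ∂F_y/∂y + ∂F_z/∂z = 17y^2 + 17z^2 + 17x^2 = 17x^2 + 17y^2 + 17z^2.

In cylindrical coordinates, x = r cos(θ), y = r sin(θ), z = z, dV = r dr dθ dz, with 0 ≤ r ≤ 3, 0 ≤ θ ≤ 2π, 0 ≤ z ≤ 5.

The integrand, after substitution and multiplying by the volume element, becomes (17r^2 + 17z^2) · r, so

    ∭_V (∇·F) dV = ∫_0^{2π} ∫_0^{3} ∫_0^{5} (17r^2 + 17z^2) · r dz dr dθ.

Inner (z from 0 to 5): 85r (r^2 + 25/3).
Middle (r from 0 to 3): 19635/4.
Outer (θ from 0 to 2π): 19635π/2.

Therefore ∯_{∂V} F · n dS = 19635π/2.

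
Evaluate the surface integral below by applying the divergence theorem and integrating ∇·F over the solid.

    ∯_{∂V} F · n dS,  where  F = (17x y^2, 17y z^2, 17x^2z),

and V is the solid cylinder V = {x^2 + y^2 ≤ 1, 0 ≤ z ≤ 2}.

By the divergence theorem,

    ∯_{∂V} F · n dS = ∭_V (∇ · F) dV.

Compute the divergence:
    ∇ · F = ∂F_x/∂x + ∂F_y/∂y + ∂F_z/∂z = 17y^2 + 17z^2 + 17x^2 = 17x^2 + 17y^2 + 17z^2.

In cylindrical coordinates, x = r cos(θ), y = r sin(θ), z = z, dV = r dr dθ dz, with 0 ≤ r ≤ 1, 0 ≤ θ ≤ 2π, 0 ≤ z ≤ 2.

The integrand, after substitution and multiplying by the volume element, becomes (17r^2 + 17z^2) · r, so

    ∭_V (∇·F) dV = ∫_0^{2π} ∫_0^{1} ∫_0^{2} (17r^2 + 17z^2) · r dz dr dθ.

Inner (z from 0 to 2): 34r (r^2 + 4/3).
Middle (r from 0 to 1): 187/6.
Outer (θ from 0 to 2π): 187π/3.

Therefore ∯_{∂V} F · n dS = 187π/3.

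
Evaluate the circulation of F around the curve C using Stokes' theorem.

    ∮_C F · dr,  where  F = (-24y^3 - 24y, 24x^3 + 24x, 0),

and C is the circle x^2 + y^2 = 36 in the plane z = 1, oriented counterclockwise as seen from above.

Let S be the flat disk x^2 + y^2 ≤ 36 in the plane z = 1, with upward unit normal n̂ = ẑ. By Stokes' theorem,

    ∮_C F · dr = ∬_S (∇ × F) · n̂ dS = ∬_D (curl F)_z dA,

where D is the disk x^2 + y^2 ≤ 36.

Compute the curl of F = (-24y^3 - 24y, 24x^3 + 24x, 0):
    (∇ × F)_x = ∂F_z/∂y - ∂F_y/∂z = 0,
    (∇ × F)_y = ∂F_x/∂z - ∂F_z/∂x = 0,
    (∇ × F)_z = ∂F_y/∂x - ∂F_x/∂y = 72x^2 + 72y^2 + 48.

On z = 1, (curl F)_z = 72x^2 + 72y^2 + 48.

Convert to polar (x = r cos θ, y = r sin θ, dA = r dr dθ); the integrand becomes 72r^2 + 48, so

    ∬_D (curl F)_z dA = ∫_0^{2π} ∫_0^{6} (72r^2 + 48) · r dr dθ.

Inner (r from 0 to 6): 24192.
Outer (θ from 0 to 2π): 48384π.

Therefore ∮_C F · dr = 48384π.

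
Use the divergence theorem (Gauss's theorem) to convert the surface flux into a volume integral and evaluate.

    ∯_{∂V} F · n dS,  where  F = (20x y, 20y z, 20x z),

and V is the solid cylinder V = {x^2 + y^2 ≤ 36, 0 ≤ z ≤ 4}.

By the divergence theorem,

    ∯_{∂V} F · n dS = ∭_V (∇ · F) dV.

Compute the divergence:
    ∇ · F = ∂F_x/∂x + ∂F_y/∂y + ∂F_z/∂z = 20y + 20z + 20x = 20x + 20y + 20z.

In cylindrical coordinates, x = r cos(θ), y = r sin(θ), z = z, dV = r dr dθ dz, with 0 ≤ r ≤ 6, 0 ≤ θ ≤ 2π, 0 ≤ z ≤ 4.

The integrand, after substitution and multiplying by the volume element, becomes (20sqrt(2)r sin(θ + π/4) + 20z) · r, so

    ∭_V (∇·F) dV = ∫_0^{2π} ∫_0^{6} ∫_0^{4} (20sqrt(2)r sin(θ + π/4) + 20z) · r dz dr dθ.

Inner (z from 0 to 4): 80r (sqrt(2)r sin(θ + π/4) + 2).
Middle (r from 0 to 6): 5760sqrt(2)sin(θ + π/4) + 2880.
Outer (θ from 0 to 2π): 5760π.

Therefore ∯_{∂V} F · n dS = 5760π.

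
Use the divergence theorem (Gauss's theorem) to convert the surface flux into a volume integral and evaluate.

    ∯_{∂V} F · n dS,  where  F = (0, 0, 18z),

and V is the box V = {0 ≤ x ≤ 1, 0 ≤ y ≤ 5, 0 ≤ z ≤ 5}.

By the divergence theorem,

    ∯_{∂V} F · n dS = ∭_V (∇ · F) dV.

Compute the divergence:
    ∇ · F = ∂F_x/∂x + ∂F_y/∂y + ∂F_z/∂z = 0 + 0 + 18 = 18.

V is a rectangular box, so dV = dx dy dz with 0 ≤ x ≤ 1, 0 ≤ y ≤ 5, 0 ≤ z ≤ 5.

Integrate (18) over V as an iterated integral:

    ∭_V (∇·F) dV = ∫_0^{1} ∫_0^{5} ∫_0^{5} (18) dz dy dx.

Inner (z from 0 to 5): 90.
Middle (y from 0 to 5): 450.
Outer (x from 0 to 1): 450.

Therefore ∯_{∂V} F · n dS = 450.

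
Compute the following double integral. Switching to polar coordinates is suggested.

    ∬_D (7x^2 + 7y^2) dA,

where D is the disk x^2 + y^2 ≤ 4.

The region D is 0 ≤ r ≤ 2, 0 ≤ θ ≤ 2π in polar coordinates, where x = r cos(θ), y = r sin(θ), and dA = r dr dθ.

Under the substitution, the integrand becomes 7r^2, so

    ∬_D (7x^2 + 7y^2) dA = ∫_{0}^{2π} ∫_{0}^{2} (7r^2) · r dr dθ.

Inner integral (in r): ∫_{0}^{2} (7r^2) · r dr = 28.

Outer integral (in θ): ∫_{0}^{2π} (28) dθ = 56π.

Therefore ∬_D (7x^2 + 7y^2) dA = 56π.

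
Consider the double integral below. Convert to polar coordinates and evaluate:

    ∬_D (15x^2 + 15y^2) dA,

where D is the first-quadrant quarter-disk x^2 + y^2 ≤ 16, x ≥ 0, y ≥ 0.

The region D is 0 ≤ r ≤ 4, 0 ≤ θ ≤ π/2 in polar coordinates, where x = r cos(θ), y = r sin(θ), and dA = r dr dθ.

Under the substitution, the integrand becomes 15r^2, so

    ∬_D (15x^2 + 15y^2) dA = ∫_{0}^{π/2} ∫_{0}^{4} (15r^2) · r dr dθ.

Inner integral (in r): ∫_{0}^{4} (15r^2) · r dr = 960.

Outer integral (in θ): ∫_{0}^{π/2} (960) dθ = 480π.

Therefore ∬_D (15x^2 + 15y^2) dA = 480π.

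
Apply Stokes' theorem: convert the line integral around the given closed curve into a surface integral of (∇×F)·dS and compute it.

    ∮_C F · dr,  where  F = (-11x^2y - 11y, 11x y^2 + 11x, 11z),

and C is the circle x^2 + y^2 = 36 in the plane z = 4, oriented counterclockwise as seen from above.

Let S be the flat disk x^2 + y^2 ≤ 36 in the plane z = 4, with upward unit normal n̂ = ẑ. By Stokes' theorem,

    ∮_C F · dr = ∬_S (∇ × F) · n̂ dS = ∬_D (curl F)_z dA,

where D is the disk x^2 + y^2 ≤ 36.

Compute the curl of F = (-11x^2y - 11y, 11x y^2 + 11x, 11z):
    (∇ × F)_x = ∂F_z/∂y - ∂F_y/∂z = 0,
    (∇ × F)_y = ∂F_x/∂z - ∂F_z/∂x = 0,
    (∇ × F)_z = ∂F_y/∂x - ∂F_x/∂y = 11x^2 + 11y^2 + 22.

On z = 4, (curl F)_z = 11x^2 + 11y^2 + 22.

Convert to polar (x = r cos θ, y = r sin θ, dA = r dr dθ); the integrand becomes 11r^2 + 22, so

    ∬_D (curl F)_z dA = ∫_0^{2π} ∫_0^{6} (11r^2 + 22) · r dr dθ.

Inner (r from 0 to 6): 3960.
Outer (θ from 0 to 2π): 7920π.

Therefore ∮_C F · dr = 7920π.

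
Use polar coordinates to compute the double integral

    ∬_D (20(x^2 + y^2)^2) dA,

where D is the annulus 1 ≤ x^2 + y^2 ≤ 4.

The region D is 1 ≤ r ≤ 2, 0 ≤ θ ≤ 2π in polar coordinates, where x = r cos(θ), y = r sin(θ), and dA = r dr dθ.

Under the substitution, the integrand becomes 20r^4, so

    ∬_D (20(x^2 + y^2)^2) dA = ∫_{0}^{2π} ∫_{1}^{2} (20r^4) · r dr dθ.

Inner integral (in r): ∫_{1}^{2} (20r^4) · r dr = 210.

Outer integral (in θ): ∫_{0}^{2π} (210) dθ = 420π.

Therefore ∬_D (20(x^2 + y^2)^2) dA = 420π.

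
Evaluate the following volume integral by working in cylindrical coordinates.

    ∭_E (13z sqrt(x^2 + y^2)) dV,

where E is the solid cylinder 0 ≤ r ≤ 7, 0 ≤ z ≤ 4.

In cylindrical coordinates, x = r cos(θ), y = r sin(θ), z = z, and dV = r dr dθ dz.

The integrand becomes 13r z, so

    ∭_E (13z sqrt(x^2 + y^2)) dV = ∫_{0}^{2π} ∫_{0}^{7} ∫_{0}^{4} (13r z) · r dz dr dθ.

Inner (z): 104r^2.
Middle (r from 0 to 7): 35672/3.
Outer (θ): 71344π/3.

Therefore the triple integral equals 71344π/3.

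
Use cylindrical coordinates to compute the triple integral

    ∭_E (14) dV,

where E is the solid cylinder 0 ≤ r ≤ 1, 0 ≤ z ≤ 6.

In cylindrical coordinates, x = r cos(θ), y = r sin(θ), z = z, and dV = r dr dθ dz.

The integrand becomes 14, so

    ∭_E (14) dV = ∫_{0}^{2π} ∫_{0}^{1} ∫_{0}^{6} (14) · r dz dr dθ.

Inner (z): 84r.
Middle (r from 0 to 1): 42.
Outer (θ): 84π.

Therefore the triple integral equals 84π.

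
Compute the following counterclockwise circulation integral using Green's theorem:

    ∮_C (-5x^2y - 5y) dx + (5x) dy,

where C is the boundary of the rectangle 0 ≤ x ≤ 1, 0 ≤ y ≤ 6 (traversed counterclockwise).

Green's theorem converts the closed line integral into a double integral over the enclosed region D:

    ∮_C P dx + Q dy = ∬_D (∂Q/∂x - ∂P/∂y) dA.

Here P = -5x^2y - 5y, Q = 5x, so

    ∂Q/∂x = 5,    ∂P/∂y = -5x^2 - 5,
    ∂Q/∂x - ∂P/∂y = 5x^2 + 10.

D is the region 0 ≤ x ≤ 1, 0 ≤ y ≤ 6. Evaluating the double integral:

    ∬_D (5x^2 + 10) dA = ∫_0^{1} ∫_0^{6} (5x^2 + 10) dy dx.

Inner (y from 0 to 6): 30x^2 + 60.
Outer (x from 0 to 1): 70.

Therefore ∮_C P dx + Q dy = 70.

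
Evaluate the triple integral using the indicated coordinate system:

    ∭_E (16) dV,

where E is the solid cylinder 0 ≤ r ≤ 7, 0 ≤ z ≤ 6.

In cylindrical coordinates, x = r cos(θ), y = r sin(θ), z = z, and dV = r dr dθ dz.

The integrand becomes 16, so

    ∭_E (16) dV = ∫_{0}^{2π} ∫_{0}^{7} ∫_{0}^{6} (16) · r dz dr dθ.

Inner (z): 96r.
Middle (r from 0 to 7): 2352.
Outer (θ): 4704π.

Therefore the triple integral equals 4704π.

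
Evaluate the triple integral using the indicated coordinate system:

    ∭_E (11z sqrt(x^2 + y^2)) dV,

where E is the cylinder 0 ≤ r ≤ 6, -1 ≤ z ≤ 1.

In cylindrical coordinates, x = r cos(θ), y = r sin(θ), z = z, and dV = r dr dθ dz.

The integrand becomes 11r z, so

    ∭_E (11z sqrt(x^2 + y^2)) dV = ∫_{0}^{2π} ∫_{0}^{6} ∫_{-1}^{1} (11r z) · r dz dr dθ.

Inner (z): 0.
Middle (r from 0 to 6): 0.
Outer (θ): 0.

Therefore the triple integral equals 0.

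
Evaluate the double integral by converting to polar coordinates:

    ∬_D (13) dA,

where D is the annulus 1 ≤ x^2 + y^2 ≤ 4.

The region D is 1 ≤ r ≤ 2, 0 ≤ θ ≤ 2π in polar coordinates, where x = r cos(θ), y = r sin(θ), and dA = r dr dθ.

Under the substitution, the integrand becomes 13, so

    ∬_D (13) dA = ∫_{0}^{2π} ∫_{1}^{2} (13) · r dr dθ.

Inner integral (in r): ∫_{1}^{2} (13) · r dr = 39/2.

Outer integral (in θ): ∫_{0}^{2π} (39/2) dθ = 39π.

Therefore ∬_D (13) dA = 39π.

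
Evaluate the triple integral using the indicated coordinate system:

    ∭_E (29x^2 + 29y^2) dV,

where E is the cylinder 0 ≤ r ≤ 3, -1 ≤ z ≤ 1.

In cylindrical coordinates, x = r cos(θ), y = r sin(θ), z = z, and dV = r dr dθ dz.

The integrand becomes 29r^2, so

    ∭_E (29x^2 + 29y^2) dV = ∫_{0}^{2π} ∫_{0}^{3} ∫_{-1}^{1} (29r^2) · r dz dr dθ.

Inner (z): 58r^3.
Middle (r from 0 to 3): 2349/2.
Outer (θ): 2349π.

Therefore the triple integral equals 2349π.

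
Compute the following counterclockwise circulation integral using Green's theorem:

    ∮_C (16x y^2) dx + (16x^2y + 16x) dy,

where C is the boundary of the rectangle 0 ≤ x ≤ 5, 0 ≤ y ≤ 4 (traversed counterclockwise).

Green's theorem converts the closed line integral into a double integral over the enclosed region D:

    ∮_C P dx + Q dy = ∬_D (∂Q/∂x - ∂P/∂y) dA.

Here P = 16x y^2, Q = 16x^2y + 16x, so

    ∂Q/∂x = 32x y + 16,    ∂P/∂y = 32x y,
    ∂Q/∂x - ∂P/∂y = 16.

D is the region 0 ≤ x ≤ 5, 0 ≤ y ≤ 4. Evaluating the double integral:

    ∬_D (16) dA = ∫_0^{5} ∫_0^{4} (16) dy dx.

Inner (y from 0 to 4): 64.
Outer (x from 0 to 5): 320.

Therefore ∮_C P dx + Q dy = 320.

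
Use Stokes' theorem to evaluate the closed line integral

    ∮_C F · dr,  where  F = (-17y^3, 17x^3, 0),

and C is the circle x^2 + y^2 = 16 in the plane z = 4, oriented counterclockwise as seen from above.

Let S be the flat disk x^2 + y^2 ≤ 16 in the plane z = 4, with upward unit normal n̂ = ẑ. By Stokes' theorem,

    ∮_C F · dr = ∬_S (∇ × F) · n̂ dS = ∬_D (curl F)_z dA,

where D is the disk x^2 + y^2 ≤ 16.

Compute the curl of F = (-17y^3, 17x^3, 0):
    (∇ × F)_x = ∂F_z/∂y - ∂F_y/∂z = 0,
    (∇ × F)_y = ∂F_x/∂z - ∂F_z/∂x = 0,
    (∇ × F)_z = ∂F_y/∂x - ∂F_x/∂y = 51x^2 + 51y^2.

On z = 4, (curl F)_z = 51x^2 + 51y^2.

Convert to polar (x = r cos θ, y = r sin θ, dA = r dr dθ); the integrand becomes 51r^2, so

    ∬_D (curl F)_z dA = ∫_0^{2π} ∫_0^{4} (51r^2) · r dr dθ.

Inner (r from 0 to 4): 3264.
Outer (θ from 0 to 2π): 6528π.

Therefore ∮_C F · dr = 6528π.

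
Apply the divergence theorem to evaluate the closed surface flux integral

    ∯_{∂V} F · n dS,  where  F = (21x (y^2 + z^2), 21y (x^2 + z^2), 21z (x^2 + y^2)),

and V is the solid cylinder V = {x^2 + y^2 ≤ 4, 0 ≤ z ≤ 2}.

By the divergence theorem,

    ∯_{∂V} F · n dS = ∭_V (∇ · F) dV.

Compute the divergence:
    ∇ · F = ∂F_x/∂x + ∂F_y/∂y + ∂F_z/∂z = 21y^2 + 21z^2 + 21x^2 + 21z^2 + 21x^2 + 21y^2 = 42x^2 + 42y^2 + 42z^2.

In cylindrical coordinates, x = r cos(θ), y = r sin(θ), z = z, dV = r dr dθ dz, with 0 ≤ r ≤ 2, 0 ≤ θ ≤ 2π, 0 ≤ z ≤ 2.

The integrand, after substitution and multiplying by the volume element, becomes (42r^2 + 42z^2) · r, so

    ∭_V (∇·F) dV = ∫_0^{2π} ∫_0^{2} ∫_0^{2} (42r^2 + 42z^2) · r dz dr dθ.

Inner (z from 0 to 2): 84r^3 + 112r.
Middle (r from 0 to 2): 560.
Outer (θ from 0 to 2π): 1120π.

Therefore ∯_{∂V} F · n dS = 1120π.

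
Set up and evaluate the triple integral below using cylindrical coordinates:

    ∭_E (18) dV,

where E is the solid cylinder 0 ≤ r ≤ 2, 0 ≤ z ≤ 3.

In cylindrical coordinates, x = r cos(θ), y = r sin(θ), z = z, and dV = r dr dθ dz.

The integrand becomes 18, so

    ∭_E (18) dV = ∫_{0}^{2π} ∫_{0}^{2} ∫_{0}^{3} (18) · r dz dr dθ.

Inner (z): 54r.
Middle (r from 0 to 2): 108.
Outer (θ): 216π.

Therefore the triple integral equals 216π.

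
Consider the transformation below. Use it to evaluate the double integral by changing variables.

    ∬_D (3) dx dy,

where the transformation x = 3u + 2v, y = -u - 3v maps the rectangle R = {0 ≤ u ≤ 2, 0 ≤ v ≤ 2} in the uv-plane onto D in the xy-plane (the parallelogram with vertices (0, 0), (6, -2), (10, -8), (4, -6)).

Compute the Jacobian determinant of (x, y) with respect to (u, v):

    ∂(x,y)/∂(u,v) = | 3  2 | = (3)(-3) - (2)(-1) = -7.
                   | -1  -3 |

Its absolute value is |J| = 7 (the area scaling factor).

Substituting x = 3u + 2v, y = -u - 3v into the integrand,

    3 → 3,

so the integral becomes

    ∬_R (3) · |J| du dv = ∫_0^2 ∫_0^2 (21) dv du.

Inner (v): 42.
Outer (u): 84.

Therefore ∬_D (3) dx dy = 84.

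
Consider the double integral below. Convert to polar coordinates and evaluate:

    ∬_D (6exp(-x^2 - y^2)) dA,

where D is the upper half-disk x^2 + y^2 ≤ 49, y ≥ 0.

The region D is 0 ≤ r ≤ 7, 0 ≤ θ ≤ π in polar coordinates, where x = r cos(θ), y = r sin(θ), and dA = r dr dθ.

Under the substitution, the integrand becomes 6exp(-r^2), so

    ∬_D (6exp(-x^2 - y^2)) dA = ∫_{0}^{π} ∫_{0}^{7} (6exp(-r^2)) · r dr dθ.

Inner integral (in r): ∫_{0}^{7} (6exp(-r^2)) · r dr = 3 - 3exp(-49).

Outer integral (in θ): ∫_{0}^{π} (3 - 3exp(-49)) dθ = -3π exp(-49) + 3π.

Therefore ∬_D (6exp(-x^2 - y^2)) dA = -3π exp(-49) + 3π.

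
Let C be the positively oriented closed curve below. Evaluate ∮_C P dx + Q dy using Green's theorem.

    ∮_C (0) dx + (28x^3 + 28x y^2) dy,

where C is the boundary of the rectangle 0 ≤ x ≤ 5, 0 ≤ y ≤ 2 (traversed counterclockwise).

Green's theorem converts the closed line integral into a double integral over the enclosed region D:

    ∮_C P dx + Q dy = ∬_D (∂Q/∂x - ∂P/∂y) dA.

Here P = 0, Q = 28x^3 + 28x y^2, so

    ∂Q/∂x = 84x^2 + 28y^2,    ∂P/∂y = 0,
    ∂Q/∂x - ∂P/∂y = 84x^2 + 28y^2.

D is the region 0 ≤ x ≤ 5, 0 ≤ y ≤ 2. Evaluating the double integral:

    ∬_D (84x^2 + 28y^2) dA = ∫_0^{5} ∫_0^{2} (84x^2 + 28y^2) dy dx.

Inner (y from 0 to 2): 168x^2 + 224/3.
Outer (x from 0 to 5): 22120/3.

Therefore ∮_C P dx + Q dy = 22120/3.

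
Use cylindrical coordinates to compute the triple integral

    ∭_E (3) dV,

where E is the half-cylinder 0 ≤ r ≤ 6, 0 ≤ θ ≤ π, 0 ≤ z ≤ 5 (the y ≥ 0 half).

In cylindrical coordinates, x = r cos(θ), y = r sin(θ), z = z, and dV = r dr dθ dz.

The integrand becomes 3, so

    ∭_E (3) dV = ∫_{0}^{π} ∫_{0}^{6} ∫_{0}^{5} (3) · r dz dr dθ.

Inner (z): 15r.
Middle (r from 0 to 6): 270.
Outer (θ): 270π.

Therefore the triple integral equals 270π.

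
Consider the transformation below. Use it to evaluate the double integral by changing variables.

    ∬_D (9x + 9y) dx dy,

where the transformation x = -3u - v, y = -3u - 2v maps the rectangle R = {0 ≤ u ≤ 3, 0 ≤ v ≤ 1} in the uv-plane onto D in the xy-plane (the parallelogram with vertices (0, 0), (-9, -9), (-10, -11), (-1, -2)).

Compute the Jacobian determinant of (x, y) with respect to (u, v):

    ∂(x,y)/∂(u,v) = | -3  -1 | = (-3)(-2) - (-1)(-3) = 3.
                   | -3  -2 |

Its absolute value is |J| = 3 (the area scaling factor).

Substituting x = -3u - v, y = -3u - 2v into the integrand,

    9x + 9y → -54u - 27v,

so the integral becomes

    ∬_R (-54u - 27v) · |J| du dv = ∫_0^3 ∫_0^1 (-162u - 81v) dv du.

Inner (v): -162u - 81/2.
Outer (u): -1701/2.

Therefore ∬_D (9x + 9y) dx dy = -1701/2.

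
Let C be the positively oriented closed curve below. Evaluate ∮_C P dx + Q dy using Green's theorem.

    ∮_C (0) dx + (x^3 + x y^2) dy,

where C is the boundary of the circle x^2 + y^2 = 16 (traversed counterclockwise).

Green's theorem converts the closed line integral into a double integral over the enclosed region D:

    ∮_C P dx + Q dy = ∬_D (∂Q/∂x - ∂P/∂y) dA.

Here P = 0, Q = x^3 + x y^2, so

    ∂Q/∂x = 3x^2 + y^2,    ∂P/∂y = 0,
    ∂Q/∂x - ∂P/∂y = 3x^2 + y^2.

D is the region x^2 + y^2 ≤ 16. Evaluating the double integral:

In polar coordinates (x = r cos θ, y = r sin θ, dA = r dr dθ) the integrand becomes r^2(cos(2θ) + 2), so

    ∬_D (3x^2 + y^2) dA = ∫_0^{2π} ∫_0^{4} (r^2(cos(2θ) + 2)) · r dr dθ.

Inner (r from 0 to 4): 64cos(2θ) + 128.
Outer (θ from 0 to 2π): 256π.

Therefore ∮_C P dx + Q dy = 256π.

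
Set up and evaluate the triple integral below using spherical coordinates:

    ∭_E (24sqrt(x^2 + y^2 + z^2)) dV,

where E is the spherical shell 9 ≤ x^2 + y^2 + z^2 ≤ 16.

In spherical coordinates, x = ρ sin(φ) cos(θ), y = ρ sin(φ) sin(θ), z = ρ cos(φ), and dV = ρ^2 sin(φ) dρ dφ dθ.

The integrand becomes 24ρ, so

    ∭_E (24sqrt(x^2 + y^2 + z^2)) dV = ∫_{0}^{2π} ∫_{0}^{π} ∫_{3}^{4} (24ρ) · ρ^2 sin(φ) dρ dφ dθ.

Inner (ρ): 1050sin(φ).
Middle (φ): 2100.
Outer (θ): 4200π.

Therefore the triple integral equals 4200π.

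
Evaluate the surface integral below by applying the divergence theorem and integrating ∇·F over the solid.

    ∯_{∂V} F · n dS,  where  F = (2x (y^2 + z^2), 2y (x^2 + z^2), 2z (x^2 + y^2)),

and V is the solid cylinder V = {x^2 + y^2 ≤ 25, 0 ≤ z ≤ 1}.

By the divergence theorem,

    ∯_{∂V} F · n dS = ∭_V (∇ · F) dV.

Compute the divergence:
    ∇ · F = ∂F_x/∂x + ∂F_y/∂y + ∂F_z/∂z = 2y^2 + 2z^2 + 2x^2 + 2z^2 + 2x^2 + 2y^2 = 4x^2 + 4y^2 + 4z^2.

In cylindrical coordinates, x = r cos(θ), y = r sin(θ), z = z, dV = r dr dθ dz, with 0 ≤ r ≤ 5, 0 ≤ θ ≤ 2π, 0 ≤ z ≤ 1.

The integrand, after substitution and multiplying by the volume element, becomes (4r^2 + 4z^2) · r, so

    ∭_V (∇·F) dV = ∫_0^{2π} ∫_0^{5} ∫_0^{1} (4r^2 + 4z^2) · r dz dr dθ.

Inner (z from 0 to 1): 4r (r^2 + 1/3).
Middle (r from 0 to 5): 1925/3.
Outer (θ from 0 to 2π): 3850π/3.

Therefore ∯_{∂V} F · n dS = 3850π/3.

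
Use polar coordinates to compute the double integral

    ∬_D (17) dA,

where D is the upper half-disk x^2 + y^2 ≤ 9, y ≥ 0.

The region D is 0 ≤ r ≤ 3, 0 ≤ θ ≤ π in polar coordinates, where x = r cos(θ), y = r sin(θ), and dA = r dr dθ.

Under the substitution, the integrand becomes 17, so

    ∬_D (17) dA = ∫_{0}^{π} ∫_{0}^{3} (17) · r dr dθ.

Inner integral (in r): ∫_{0}^{3} (17) · r dr = 153/2.

Outer integral (in θ): ∫_{0}^{π} (153/2) dθ = 153π/2.

Therefore ∬_D (17) dA = 153π/2.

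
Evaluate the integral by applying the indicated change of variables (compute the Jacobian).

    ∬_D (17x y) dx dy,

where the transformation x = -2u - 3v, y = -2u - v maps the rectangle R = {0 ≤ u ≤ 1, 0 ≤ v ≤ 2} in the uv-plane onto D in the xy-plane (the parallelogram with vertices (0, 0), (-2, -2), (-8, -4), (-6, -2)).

Compute the Jacobian determinant of (x, y) with respect to (u, v):

    ∂(x,y)/∂(u,v) = | -2  -3 | = (-2)(-1) - (-3)(-2) = -4.
                   | -2  -1 |

Its absolute value is |J| = 4 (the area scaling factor).

Substituting x = -2u - 3v, y = -2u - v into the integrand,

    17x y → 68u^2 + 136u v + 51v^2,

so the integral becomes

    ∬_R (68u^2 + 136u v + 51v^2) · |J| du dv = ∫_0^1 ∫_0^2 (272u^2 + 544u v + 204v^2) dv du.

Inner (v): 544u^2 + 1088u + 544.
Outer (u): 3808/3.

Therefore ∬_D (17x y) dx dy = 3808/3.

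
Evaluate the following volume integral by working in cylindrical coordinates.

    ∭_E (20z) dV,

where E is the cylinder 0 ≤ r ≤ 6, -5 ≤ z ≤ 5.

In cylindrical coordinates, x = r cos(θ), y = r sin(θ), z = z, and dV = r dr dθ dz.

The integrand becomes 20z, so

    ∭_E (20z) dV = ∫_{0}^{2π} ∫_{0}^{6} ∫_{-5}^{5} (20z) · r dz dr dθ.

Inner (z): 0.
Middle (r from 0 to 6): 0.
Outer (θ): 0.

Therefore the triple integral equals 0.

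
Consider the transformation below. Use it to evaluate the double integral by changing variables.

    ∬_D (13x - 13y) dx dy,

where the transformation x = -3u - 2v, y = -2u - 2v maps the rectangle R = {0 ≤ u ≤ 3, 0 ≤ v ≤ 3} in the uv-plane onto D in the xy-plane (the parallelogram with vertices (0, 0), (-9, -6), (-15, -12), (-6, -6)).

Compute the Jacobian determinant of (x, y) with respect to (u, v):

    ∂(x,y)/∂(u,v) = | -3  -2 | = (-3)(-2) - (-2)(-2) = 2.
                   | -2  -2 |

Its absolute value is |J| = 2 (the area scaling factor).

Substituting x = -3u - 2v, y = -2u - 2v into the integrand,

    13x - 13y → -13u,

so the integral becomes

    ∬_R (-13u) · |J| du dv = ∫_0^3 ∫_0^3 (-26u) dv du.

Inner (v): -78u.
Outer (u): -351.

Therefore ∬_D (13x - 13y) dx dy = -351.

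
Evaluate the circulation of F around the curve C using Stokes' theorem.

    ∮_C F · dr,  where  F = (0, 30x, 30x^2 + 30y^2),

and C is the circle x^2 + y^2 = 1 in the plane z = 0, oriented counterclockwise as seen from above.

Let S be the flat disk x^2 + y^2 ≤ 1 in the plane z = 0, with upward unit normal n̂ = ẑ. By Stokes' theorem,

    ∮_C F · dr = ∬_S (∇ × F) · n̂ dS = ∬_D (curl F)_z dA,

where D is the disk x^2 + y^2 ≤ 1.

Compute the curl of F = (0, 30x, 30x^2 + 30y^2):
    (∇ × F)_x = ∂F_z/∂y - ∂F_y/∂z = 60y,
    (∇ × F)_y = ∂F_x/∂z - ∂F_z/∂x = -60x,
    (∇ × F)_z = ∂F_y/∂x - ∂F_x/∂y = 30.

On z = 0, (curl F)_z = 30.

Convert to polar (x = r cos θ, y = r sin θ, dA = r dr dθ); the integrand becomes 30, so

    ∬_D (curl F)_z dA = ∫_0^{2π} ∫_0^{1} (30) · r dr dθ.

Inner (r from 0 to 1): 15.
Outer (θ from 0 to 2π): 30π.

Therefore ∮_C F · dr = 30π.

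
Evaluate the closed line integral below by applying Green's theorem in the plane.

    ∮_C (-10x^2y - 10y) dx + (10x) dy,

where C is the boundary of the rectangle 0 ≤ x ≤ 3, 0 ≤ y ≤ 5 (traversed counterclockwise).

Green's theorem converts the closed line integral into a double integral over the enclosed region D:

    ∮_C P dx + Q dy = ∬_D (∂Q/∂x - ∂P/∂y) dA.

Here P = -10x^2y - 10y, Q = 10x, so

    ∂Q/∂x = 10,    ∂P/∂y = -10x^2 - 10,
    ∂Q/∂x - ∂P/∂y = 10x^2 + 20.

D is the region 0 ≤ x ≤ 3, 0 ≤ y ≤ 5. Evaluating the double integral:

    ∬_D (10x^2 + 20) dA = ∫_0^{3} ∫_0^{5} (10x^2 + 20) dy dx.

Inner (y from 0 to 5): 50x^2 + 100.
Outer (x from 0 to 3): 750.

Therefore ∮_C P dx + Q dy = 750.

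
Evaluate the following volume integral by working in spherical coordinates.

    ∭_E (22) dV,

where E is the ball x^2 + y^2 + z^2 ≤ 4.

In spherical coordinates, x = ρ sin(φ) cos(θ), y = ρ sin(φ) sin(θ), z = ρ cos(φ), and dV = ρ^2 sin(φ) dρ dφ dθ.

The integrand becomes 22, so

    ∭_E (22) dV = ∫_{0}^{2π} ∫_{0}^{π} ∫_{0}^{2} (22) · ρ^2 sin(φ) dρ dφ dθ.

Inner (ρ): 176sin(φ)/3.
Middle (φ): 352/3.
Outer (θ): 704π/3.

Therefore the triple integral equals 704π/3.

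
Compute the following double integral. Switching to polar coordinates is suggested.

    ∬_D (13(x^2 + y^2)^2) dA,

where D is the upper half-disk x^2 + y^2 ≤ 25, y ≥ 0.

The region D is 0 ≤ r ≤ 5, 0 ≤ θ ≤ π in polar coordinates, where x = r cos(θ), y = r sin(θ), and dA = r dr dθ.

Under the substitution, the integrand becomes 13r^4, so

    ∬_D (13(x^2 + y^2)^2) dA = ∫_{0}^{π} ∫_{0}^{5} (13r^4) · r dr dθ.

Inner integral (in r): ∫_{0}^{5} (13r^4) · r dr = 203125/6.

Outer integral (in θ): ∫_{0}^{π} (203125/6) dθ = 203125π/6.

Therefore ∬_D (13(x^2 + y^2)^2) dA = 203125π/6.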